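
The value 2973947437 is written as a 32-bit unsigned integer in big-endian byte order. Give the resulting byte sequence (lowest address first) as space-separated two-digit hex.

2973947437 in hexadecimal, padded to 32 bits, is 0xB142D62D.
Split into bytes (most-significant first): B1 42 D6 2D.
Big-endian: lowest address holds the most-significant byte.
So the memory order matches the most-significant-first order: B1 42 D6 2D.

B1 42 D6 2D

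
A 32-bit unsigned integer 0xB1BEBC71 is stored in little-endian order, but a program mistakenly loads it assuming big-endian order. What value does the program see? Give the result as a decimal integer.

Stored little-endian, the bytes at ascending addresses are 71 BC BE B1.
Read back as big-endian, the last byte is least significant, giving 0x71BCBEB1.
0x71BCBEB1 = 1908194993.

1908194993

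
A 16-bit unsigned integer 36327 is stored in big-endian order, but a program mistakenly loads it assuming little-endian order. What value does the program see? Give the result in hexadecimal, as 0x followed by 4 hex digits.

0xE78D

36327 in 16-bit hexadecimal is 0x8DE7.
Stored big-endian, the bytes at ascending addresses are 8D E7.
Read back as little-endian, the first byte is least significant, giving 0xE78D.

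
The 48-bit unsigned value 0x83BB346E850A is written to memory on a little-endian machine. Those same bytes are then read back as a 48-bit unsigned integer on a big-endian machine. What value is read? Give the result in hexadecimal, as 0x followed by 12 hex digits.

0x0A856E34BB83

Stored little-endian, the bytes at ascending addresses are 0A 85 6E 34 BB 83.
Read back as big-endian, the last byte is least significant, giving 0x0A856E34BB83.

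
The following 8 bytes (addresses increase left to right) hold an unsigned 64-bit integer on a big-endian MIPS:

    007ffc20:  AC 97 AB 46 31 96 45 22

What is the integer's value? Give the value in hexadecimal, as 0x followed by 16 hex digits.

In big-endian order the high byte comes first in memory.
The bytes are already most-significant first: 0xAC97AB4631964522.

0xAC97AB4631964522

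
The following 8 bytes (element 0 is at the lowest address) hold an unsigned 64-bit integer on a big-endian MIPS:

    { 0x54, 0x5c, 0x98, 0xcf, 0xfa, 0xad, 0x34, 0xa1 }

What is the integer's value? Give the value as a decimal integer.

In big-endian order the high byte comes first in memory.
The bytes are already most-significant first: 0x545C98CFFAAD34A1.
0x545C98CFFAAD34A1 = 6078901616074634401.

6078901616074634401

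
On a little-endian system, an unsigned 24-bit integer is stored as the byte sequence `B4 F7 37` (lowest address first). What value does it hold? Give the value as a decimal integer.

In little-endian order the low byte comes first in memory.
Reassemble most-significant byte first: 37 F7 B4 → 0x37F7B4.
0x37F7B4 = 3667892.

3667892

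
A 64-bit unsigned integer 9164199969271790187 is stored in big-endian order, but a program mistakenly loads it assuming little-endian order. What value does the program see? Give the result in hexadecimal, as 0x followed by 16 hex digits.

0x6B3A176B51C72D7F

9164199969271790187 in 64-bit hexadecimal is 0x7F2DC7516B173A6B.
Stored big-endian, the bytes at ascending addresses are 7F 2D C7 51 6B 17 3A 6B.
Read back as little-endian, the first byte is least significant, giving 0x6B3A176B51C72D7F.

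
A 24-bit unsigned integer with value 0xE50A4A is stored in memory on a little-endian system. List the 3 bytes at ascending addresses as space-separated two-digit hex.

Split into bytes (most-significant first): E5 0A 4A.
In little-endian order the low byte comes first in memory.
So at ascending addresses the bytes are 4A 0A E5.

4A 0A E5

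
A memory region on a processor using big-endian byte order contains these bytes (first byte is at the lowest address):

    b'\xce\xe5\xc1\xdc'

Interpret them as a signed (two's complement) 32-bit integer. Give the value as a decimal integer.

-823803428

Big-endian: lowest address holds the most-significant byte.
The bytes are already most-significant first: 0xCEE5C1DC.
Top bit is set, so as a signed 32-bit value this is 0xCEE5C1DC − 2^32 = -823803428.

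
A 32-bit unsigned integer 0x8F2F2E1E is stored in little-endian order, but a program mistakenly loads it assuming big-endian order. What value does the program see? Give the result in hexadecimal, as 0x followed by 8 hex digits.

Stored little-endian, the bytes at ascending addresses are 1E 2E 2F 8F.
Read back as big-endian, the last byte is least significant, giving 0x1E2E2F8F.

0x1E2E2F8F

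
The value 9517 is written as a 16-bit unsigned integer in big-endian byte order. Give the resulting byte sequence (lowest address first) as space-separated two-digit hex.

25 2D

9517 in hexadecimal, padded to 16 bits, is 0x252D.
Split into bytes (most-significant first): 25 2D.
Big-endian stores the most-significant byte at the lowest address.
So the memory order matches the most-significant-first order: 25 2D.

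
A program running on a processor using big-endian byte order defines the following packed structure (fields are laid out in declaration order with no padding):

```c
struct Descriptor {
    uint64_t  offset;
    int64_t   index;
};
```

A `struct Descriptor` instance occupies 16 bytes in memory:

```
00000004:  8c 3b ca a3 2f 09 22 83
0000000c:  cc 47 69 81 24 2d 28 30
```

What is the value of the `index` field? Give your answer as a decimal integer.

-3726894163247159248

`index` follows `offset` (8 bytes), so it starts at byte offset 8 and occupies 8 bytes.
Bytes at offsets 8..15: CC 47 69 81 24 2D 28 30.
In big-endian order the high byte comes first in memory.
The bytes are already most-significant first: 0xCC476981242D2830.
Top bit is set, so as a signed 64-bit value this is 0xCC476981242D2830 − 2^64 = -3726894163247159248.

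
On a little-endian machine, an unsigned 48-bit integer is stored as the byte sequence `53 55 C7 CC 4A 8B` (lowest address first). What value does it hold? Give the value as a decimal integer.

153153379456339

In little-endian order the low byte comes first in memory.
Reassemble most-significant byte first: 8B 4A CC C7 55 53 → 0x8B4ACCC75553.
0x8B4ACCC75553 = 153153379456339.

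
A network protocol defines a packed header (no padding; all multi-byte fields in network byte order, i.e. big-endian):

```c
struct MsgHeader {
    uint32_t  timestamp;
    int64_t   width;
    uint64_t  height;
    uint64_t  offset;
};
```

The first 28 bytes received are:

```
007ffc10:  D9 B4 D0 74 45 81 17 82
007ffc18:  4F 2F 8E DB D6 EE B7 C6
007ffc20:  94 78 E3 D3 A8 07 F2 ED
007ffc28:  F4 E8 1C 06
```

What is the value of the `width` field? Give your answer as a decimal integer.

5008310109054406363

`width` follows `timestamp` (4 bytes), so it starts at byte offset 4 and occupies 8 bytes.
Bytes at offsets 4..11: 45 81 17 82 4F 2F 8E DB.
In big-endian order the high byte comes first in memory.
The bytes are already most-significant first: 0x458117824F2F8EDB.
0x458117824F2F8EDB = 5008310109054406363.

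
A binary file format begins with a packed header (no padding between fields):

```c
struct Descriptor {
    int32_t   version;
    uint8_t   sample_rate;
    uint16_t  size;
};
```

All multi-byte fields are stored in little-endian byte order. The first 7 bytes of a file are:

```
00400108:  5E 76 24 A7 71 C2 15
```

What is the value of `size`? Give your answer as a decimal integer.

5570

`size` follows `version` (4 B), `sample_rate` (1 B), so it starts at offset 4 + 1 = 5 and occupies 2 bytes.
Bytes at offsets 5..6: C2 15.
In little-endian order the low byte comes first in memory.
Reassemble most-significant byte first: 15 C2 → 0x15C2.
0x15C2 = 5570.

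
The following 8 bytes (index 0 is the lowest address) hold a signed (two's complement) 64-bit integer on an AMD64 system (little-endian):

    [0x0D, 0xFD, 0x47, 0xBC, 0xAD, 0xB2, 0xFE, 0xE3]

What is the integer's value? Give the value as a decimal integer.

-2017979123757482739

In little-endian order the low byte comes first in memory.
Reassemble most-significant byte first: E3 FE B2 AD BC 47 FD 0D → 0xE3FEB2ADBC47FD0D.
Top bit is set, so as a signed 64-bit value this is 0xE3FEB2ADBC47FD0D − 2^64 = -2017979123757482739.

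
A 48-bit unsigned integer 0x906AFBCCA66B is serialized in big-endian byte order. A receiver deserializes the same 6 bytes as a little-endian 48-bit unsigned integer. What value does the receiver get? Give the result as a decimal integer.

Stored big-endian, the bytes at ascending addresses are 90 6A FB CC A6 6B.
Read back as little-endian, the first byte is least significant, giving 0x6BA6CCFB6A90.
0x6BA6CCFB6A90 = 118364147772048.

118364147772048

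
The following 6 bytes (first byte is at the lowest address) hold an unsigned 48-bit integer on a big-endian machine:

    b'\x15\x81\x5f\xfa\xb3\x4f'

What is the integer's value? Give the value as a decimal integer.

23645405229903

Big-endian stores the most-significant byte at the lowest address.
The bytes are already most-significant first: 0x15815FFAB34F.
0x15815FFAB34F = 23645405229903.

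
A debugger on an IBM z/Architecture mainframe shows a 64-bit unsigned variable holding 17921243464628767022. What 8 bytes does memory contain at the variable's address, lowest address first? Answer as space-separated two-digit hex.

F8 B5 0B FA F2 7D 09 2E

17921243464628767022 in hexadecimal, padded to 64 bits, is 0xF8B50BFAF27D092E.
Split into bytes (most-significant first): F8 B5 0B FA F2 7D 09 2E.
In big-endian order the high byte comes first in memory.
So the memory order matches the most-significant-first order: F8 B5 0B FA F2 7D 09 2E.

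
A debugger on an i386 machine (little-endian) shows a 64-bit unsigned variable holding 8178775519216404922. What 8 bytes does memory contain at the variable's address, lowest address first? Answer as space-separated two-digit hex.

8178775519216404922 in hexadecimal, padded to 64 bits, is 0x7180D900708E09BA.
Split into bytes (most-significant first): 71 80 D9 00 70 8E 09 BA.
Little-endian stores the least-significant byte at the lowest address.
So at ascending addresses the bytes are BA 09 8E 70 00 D9 80 71.

BA 09 8E 70 00 D9 80 71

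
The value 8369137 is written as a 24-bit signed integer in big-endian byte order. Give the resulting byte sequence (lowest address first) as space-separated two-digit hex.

7F B3 F1

8369137 in hexadecimal, padded to 24 bits, is 0x7FB3F1.
Split into bytes (most-significant first): 7F B3 F1.
Big-endian: lowest address holds the most-significant byte.
So the memory order matches the most-significant-first order: 7F B3 F1.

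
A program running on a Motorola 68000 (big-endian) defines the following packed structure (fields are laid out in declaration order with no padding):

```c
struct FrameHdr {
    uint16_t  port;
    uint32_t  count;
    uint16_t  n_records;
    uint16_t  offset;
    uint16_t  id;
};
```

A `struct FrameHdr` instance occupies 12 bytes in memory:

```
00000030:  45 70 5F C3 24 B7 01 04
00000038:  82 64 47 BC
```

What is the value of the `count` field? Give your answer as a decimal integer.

1606624439

`count` follows `port` (2 bytes), so it starts at byte offset 2 and occupies 4 bytes.
Bytes at offsets 2..5: 5F C3 24 B7.
Big-endian stores the most-significant byte at the lowest address.
The bytes are already most-significant first: 0x5FC324B7.
0x5FC324B7 = 1606624439.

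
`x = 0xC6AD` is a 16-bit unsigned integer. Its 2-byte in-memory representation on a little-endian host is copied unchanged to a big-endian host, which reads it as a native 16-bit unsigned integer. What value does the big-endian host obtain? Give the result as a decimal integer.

44486

Stored little-endian, the bytes at ascending addresses are AD C6.
Read back as big-endian, the last byte is least significant, giving 0xADC6.
0xADC6 = 44486.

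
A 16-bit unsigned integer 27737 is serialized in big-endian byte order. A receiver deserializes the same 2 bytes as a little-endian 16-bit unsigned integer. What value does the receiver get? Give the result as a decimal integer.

27737 in 16-bit hexadecimal is 0x6C59.
Stored big-endian, the bytes at ascending addresses are 6C 59.
Read back as little-endian, the first byte is least significant, giving 0x596C.
0x596C = 22892.

22892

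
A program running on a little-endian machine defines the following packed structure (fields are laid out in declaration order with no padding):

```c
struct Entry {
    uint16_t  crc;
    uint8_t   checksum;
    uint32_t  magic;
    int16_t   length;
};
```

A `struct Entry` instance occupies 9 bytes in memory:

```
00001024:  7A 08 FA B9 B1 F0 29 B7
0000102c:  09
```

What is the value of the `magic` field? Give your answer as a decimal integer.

`magic` follows `crc` (2 B), `checksum` (1 B), so it starts at offset 2 + 1 = 3 and occupies 4 bytes.
Bytes at offsets 3..6: B9 B1 F0 29.
Little-endian: lowest address holds the least-significant byte.
Reassemble most-significant byte first: 29 F0 B1 B9 → 0x29F0B1B9.
0x29F0B1B9 = 703639993.

703639993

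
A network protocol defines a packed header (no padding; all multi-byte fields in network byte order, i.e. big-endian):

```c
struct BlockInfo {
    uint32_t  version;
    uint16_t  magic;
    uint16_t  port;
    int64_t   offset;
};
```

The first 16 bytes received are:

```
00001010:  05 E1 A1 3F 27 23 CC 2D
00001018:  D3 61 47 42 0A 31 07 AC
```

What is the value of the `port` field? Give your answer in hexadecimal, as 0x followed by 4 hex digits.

0xCC2D

`port` follows `version` (4 B), `magic` (2 B), so it starts at offset 4 + 2 = 6 and occupies 2 bytes.
Bytes at offsets 6..7: CC 2D.
In big-endian order the high byte comes first in memory.
The bytes are already most-significant first: 0xCC2D.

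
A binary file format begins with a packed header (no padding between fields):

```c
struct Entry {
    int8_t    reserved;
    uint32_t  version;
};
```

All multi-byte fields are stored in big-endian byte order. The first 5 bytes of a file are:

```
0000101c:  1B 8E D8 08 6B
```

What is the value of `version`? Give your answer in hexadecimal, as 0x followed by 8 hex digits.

`version` follows `reserved` (1 byte), so it starts at byte offset 1 and occupies 4 bytes.
Bytes at offsets 1..4: 8E D8 08 6B.
Big-endian: lowest address holds the most-significant byte.
The bytes are already most-significant first: 0x8ED8086B.

0x8ED8086B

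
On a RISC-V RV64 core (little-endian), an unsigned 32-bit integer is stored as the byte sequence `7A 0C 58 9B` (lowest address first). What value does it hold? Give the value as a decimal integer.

2606238842

Little-endian: lowest address holds the least-significant byte.
Reassemble most-significant byte first: 9B 58 0C 7A → 0x9B580C7A.
0x9B580C7A = 2606238842.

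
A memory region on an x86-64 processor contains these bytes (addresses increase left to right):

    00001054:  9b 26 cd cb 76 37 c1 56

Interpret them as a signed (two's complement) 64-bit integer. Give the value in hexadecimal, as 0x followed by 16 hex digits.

Little-endian: lowest address holds the least-significant byte.
Reassemble most-significant byte first: 56 C1 37 76 CB CD 26 9B → 0x56C13776CBCD269B.

0x56C13776CBCD269B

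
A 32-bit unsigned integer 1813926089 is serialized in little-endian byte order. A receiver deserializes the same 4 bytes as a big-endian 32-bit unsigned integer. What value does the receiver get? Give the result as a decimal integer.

1813926089 in 32-bit hexadecimal is 0x6C1E50C9.
Stored little-endian, the bytes at ascending addresses are C9 50 1E 6C.
Read back as big-endian, the last byte is least significant, giving 0xC9501E6C.
0xC9501E6C = 3377471084.

3377471084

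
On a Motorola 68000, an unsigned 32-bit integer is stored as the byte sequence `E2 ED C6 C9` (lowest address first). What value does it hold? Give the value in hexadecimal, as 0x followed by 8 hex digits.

Big-endian stores the most-significant byte at the lowest address.
The bytes are already most-significant first: 0xE2EDC6C9.

0xE2EDC6C9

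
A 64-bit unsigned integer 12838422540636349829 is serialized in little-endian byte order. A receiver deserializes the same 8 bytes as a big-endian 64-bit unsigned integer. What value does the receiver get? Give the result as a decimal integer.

12838422540636349829 in 64-bit hexadecimal is 0xB22B3D47A2FF6585.
Stored little-endian, the bytes at ascending addresses are 85 65 FF A2 47 3D 2B B2.
Read back as big-endian, the last byte is least significant, giving 0x8565FFA2473D2BB2.
0x8565FFA2473D2BB2 = 9612370052137167794.

9612370052137167794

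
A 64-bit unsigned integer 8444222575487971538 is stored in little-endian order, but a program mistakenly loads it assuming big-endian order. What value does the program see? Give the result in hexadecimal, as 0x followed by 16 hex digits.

8444222575487971538 in 64-bit hexadecimal is 0x752FE7B1684B70D2.
Stored little-endian, the bytes at ascending addresses are D2 70 4B 68 B1 E7 2F 75.
Read back as big-endian, the last byte is least significant, giving 0xD2704B68B1E72F75.

0xD2704B68B1E72F75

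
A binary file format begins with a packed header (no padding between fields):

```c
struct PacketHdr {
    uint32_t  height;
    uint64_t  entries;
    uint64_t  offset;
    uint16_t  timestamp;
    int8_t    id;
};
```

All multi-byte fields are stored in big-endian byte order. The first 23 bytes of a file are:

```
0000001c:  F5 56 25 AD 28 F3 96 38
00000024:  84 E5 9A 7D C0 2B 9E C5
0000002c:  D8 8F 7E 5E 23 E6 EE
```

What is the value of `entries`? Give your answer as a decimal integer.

2950867350349781629

`entries` follows `height` (4 bytes), so it starts at byte offset 4 and occupies 8 bytes.
Bytes at offsets 4..11: 28 F3 96 38 84 E5 9A 7D.
Big-endian stores the most-significant byte at the lowest address.
The bytes are already most-significant first: 0x28F3963884E59A7D.
0x28F3963884E59A7D = 2950867350349781629.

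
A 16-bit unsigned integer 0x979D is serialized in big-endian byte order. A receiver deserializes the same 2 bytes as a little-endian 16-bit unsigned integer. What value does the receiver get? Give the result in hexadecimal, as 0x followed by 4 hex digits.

Stored big-endian, the bytes at ascending addresses are 97 9D.
Read back as little-endian, the first byte is least significant, giving 0x9D97.

0x9D97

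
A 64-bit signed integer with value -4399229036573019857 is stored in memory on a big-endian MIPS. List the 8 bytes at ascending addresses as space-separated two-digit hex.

C2 F2 CC 7F D5 7B 31 2F

Two's complement of -4399229036573019857 in 64 bits: 4399229036573019857 = 0x3D0D33802A84CED1; invert → 0xC2F2CC7FD57B312E; add 1 → 0xC2F2CC7FD57B312F.
Split into bytes (most-significant first): C2 F2 CC 7F D5 7B 31 2F.
Big-endian stores the most-significant byte at the lowest address.
So the memory order matches the most-significant-first order: C2 F2 CC 7F D5 7B 31 2F.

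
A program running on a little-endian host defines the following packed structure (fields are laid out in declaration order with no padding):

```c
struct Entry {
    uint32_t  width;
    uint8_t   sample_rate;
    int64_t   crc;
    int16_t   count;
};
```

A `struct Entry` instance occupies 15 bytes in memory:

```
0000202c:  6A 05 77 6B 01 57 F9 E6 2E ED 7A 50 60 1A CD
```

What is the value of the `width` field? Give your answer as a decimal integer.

`width` is the first field, at byte offset 0, occupying 4 bytes.
Bytes at offsets 0..3: 6A 05 77 6B.
Little-endian stores the least-significant byte at the lowest address.
Reassemble most-significant byte first: 6B 77 05 6A → 0x6B77056A.
0x6B77056A = 1802962282.

1802962282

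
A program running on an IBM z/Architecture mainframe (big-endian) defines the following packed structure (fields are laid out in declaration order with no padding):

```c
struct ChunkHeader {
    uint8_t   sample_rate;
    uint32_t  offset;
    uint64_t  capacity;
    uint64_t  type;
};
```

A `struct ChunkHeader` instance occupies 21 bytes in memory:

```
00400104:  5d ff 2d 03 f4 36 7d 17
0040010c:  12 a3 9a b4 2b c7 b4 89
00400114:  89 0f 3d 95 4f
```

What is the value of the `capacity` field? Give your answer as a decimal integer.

3926319818958615595

`capacity` follows `sample_rate` (1 B), `offset` (4 B), so it starts at offset 1 + 4 = 5 and occupies 8 bytes.
Bytes at offsets 5..12: 36 7D 17 12 A3 9A B4 2B.
Big-endian stores the most-significant byte at the lowest address.
The bytes are already most-significant first: 0x367D1712A39AB42B.
0x367D1712A39AB42B = 3926319818958615595.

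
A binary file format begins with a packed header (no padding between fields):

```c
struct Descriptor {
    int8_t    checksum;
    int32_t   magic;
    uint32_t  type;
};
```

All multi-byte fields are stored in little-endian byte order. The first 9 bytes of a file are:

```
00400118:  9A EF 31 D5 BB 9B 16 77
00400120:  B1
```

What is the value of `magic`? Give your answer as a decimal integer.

`magic` follows `checksum` (1 byte), so it starts at byte offset 1 and occupies 4 bytes.
Bytes at offsets 1..4: EF 31 D5 BB.
In little-endian order the low byte comes first in memory.
Reassemble most-significant byte first: BB D5 31 EF → 0xBBD531EF.
Top bit is set, so as a signed 32-bit value this is 0xBBD531EF − 2^32 = -1143655953.

-1143655953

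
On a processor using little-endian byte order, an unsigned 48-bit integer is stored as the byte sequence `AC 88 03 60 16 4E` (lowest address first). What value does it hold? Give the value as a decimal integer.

85858007091372

Little-endian: lowest address holds the least-significant byte.
Reassemble most-significant byte first: 4E 16 60 03 88 AC → 0x4E16600388AC.
0x4E16600388AC = 85858007091372.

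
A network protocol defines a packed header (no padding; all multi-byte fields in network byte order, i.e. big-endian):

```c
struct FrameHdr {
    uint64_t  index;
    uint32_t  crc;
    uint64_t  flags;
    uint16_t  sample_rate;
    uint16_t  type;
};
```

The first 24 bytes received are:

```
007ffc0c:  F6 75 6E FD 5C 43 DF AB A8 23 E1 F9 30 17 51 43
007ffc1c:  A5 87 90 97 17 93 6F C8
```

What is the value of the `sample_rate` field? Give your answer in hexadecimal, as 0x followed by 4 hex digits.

`sample_rate` follows `index` (8 B), `crc` (4 B), `flags` (8 B), so it starts at offset 8 + 4 + 8 = 20 and occupies 2 bytes.
Bytes at offsets 20..21: 17 93.
Big-endian stores the most-significant byte at the lowest address.
The bytes are already most-significant first: 0x1793.

0x1793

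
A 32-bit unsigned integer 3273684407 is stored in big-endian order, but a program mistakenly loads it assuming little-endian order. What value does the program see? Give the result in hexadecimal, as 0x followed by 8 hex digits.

0xB77520C3

3273684407 in 32-bit hexadecimal is 0xC32075B7.
Stored big-endian, the bytes at ascending addresses are C3 20 75 B7.
Read back as little-endian, the first byte is least significant, giving 0xB77520C3.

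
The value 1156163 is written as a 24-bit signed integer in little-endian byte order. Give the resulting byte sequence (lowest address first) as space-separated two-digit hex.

43 A4 11

1156163 in hexadecimal, padded to 24 bits, is 0x11A443.
Split into bytes (most-significant first): 11 A4 43.
Little-endian: lowest address holds the least-significant byte.
So at ascending addresses the bytes are 43 A4 11.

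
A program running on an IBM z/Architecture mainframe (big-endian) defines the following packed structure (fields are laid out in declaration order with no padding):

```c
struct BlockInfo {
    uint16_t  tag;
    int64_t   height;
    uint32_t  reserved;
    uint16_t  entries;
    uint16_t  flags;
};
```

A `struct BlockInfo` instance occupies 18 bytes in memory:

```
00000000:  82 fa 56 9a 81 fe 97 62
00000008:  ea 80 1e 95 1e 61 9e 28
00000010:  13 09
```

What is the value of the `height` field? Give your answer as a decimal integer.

6240443164136761984

`height` follows `tag` (2 bytes), so it starts at byte offset 2 and occupies 8 bytes.
Bytes at offsets 2..9: 56 9A 81 FE 97 62 EA 80.
Big-endian stores the most-significant byte at the lowest address.
The bytes are already most-significant first: 0x569A81FE9762EA80.
0x569A81FE9762EA80 = 6240443164136761984.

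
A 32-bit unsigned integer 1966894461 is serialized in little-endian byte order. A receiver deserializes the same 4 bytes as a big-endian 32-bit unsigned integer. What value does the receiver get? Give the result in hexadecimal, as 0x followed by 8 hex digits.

1966894461 in 32-bit hexadecimal is 0x753C6D7D.
Stored little-endian, the bytes at ascending addresses are 7D 6D 3C 75.
Read back as big-endian, the last byte is least significant, giving 0x7D6D3C75.

0x7D6D3C75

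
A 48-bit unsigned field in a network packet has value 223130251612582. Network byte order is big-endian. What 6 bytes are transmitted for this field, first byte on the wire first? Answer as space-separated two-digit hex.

CA EF 8F 62 D1 A6

223130251612582 in hexadecimal, padded to 48 bits, is 0xCAEF8F62D1A6.
Split into bytes (most-significant first): CA EF 8F 62 D1 A6.
Big-endian stores the most-significant byte at the lowest address.
So the memory order matches the most-significant-first order: CA EF 8F 62 D1 A6.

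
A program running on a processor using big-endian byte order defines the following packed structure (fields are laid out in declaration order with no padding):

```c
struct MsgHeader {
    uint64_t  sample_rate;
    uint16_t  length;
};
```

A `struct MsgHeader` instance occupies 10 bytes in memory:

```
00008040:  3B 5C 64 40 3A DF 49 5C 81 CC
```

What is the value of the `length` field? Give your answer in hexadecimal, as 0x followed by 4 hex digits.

0x81CC

`length` follows `sample_rate` (8 bytes), so it starts at byte offset 8 and occupies 2 bytes.
Bytes at offsets 8..9: 81 CC.
Big-endian: lowest address holds the most-significant byte.
The bytes are already most-significant first: 0x81CC.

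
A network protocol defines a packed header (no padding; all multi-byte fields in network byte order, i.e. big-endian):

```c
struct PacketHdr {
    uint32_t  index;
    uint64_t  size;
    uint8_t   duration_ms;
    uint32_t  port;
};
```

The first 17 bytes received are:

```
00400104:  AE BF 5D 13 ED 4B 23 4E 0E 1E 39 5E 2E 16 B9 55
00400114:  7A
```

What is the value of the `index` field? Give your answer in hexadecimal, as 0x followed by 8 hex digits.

`index` is the first field, at byte offset 0, occupying 4 bytes.
Bytes at offsets 0..3: AE BF 5D 13.
Big-endian: lowest address holds the most-significant byte.
The bytes are already most-significant first: 0xAEBF5D13.

0xAEBF5D13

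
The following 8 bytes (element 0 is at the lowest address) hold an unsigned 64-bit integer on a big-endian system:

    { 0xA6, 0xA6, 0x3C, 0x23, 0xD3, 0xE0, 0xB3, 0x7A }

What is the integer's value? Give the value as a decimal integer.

Big-endian: lowest address holds the most-significant byte.
The bytes are already most-significant first: 0xA6A63C23D3E0B37A.
0xA6A63C23D3E0B37A = 12008351581006246778.

12008351581006246778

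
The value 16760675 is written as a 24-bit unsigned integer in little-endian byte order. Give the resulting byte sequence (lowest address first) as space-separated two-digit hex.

16760675 in hexadecimal, padded to 24 bits, is 0xFFBF63.
Split into bytes (most-significant first): FF BF 63.
Little-endian stores the least-significant byte at the lowest address.
So at ascending addresses the bytes are 63 BF FF.

63 BF FF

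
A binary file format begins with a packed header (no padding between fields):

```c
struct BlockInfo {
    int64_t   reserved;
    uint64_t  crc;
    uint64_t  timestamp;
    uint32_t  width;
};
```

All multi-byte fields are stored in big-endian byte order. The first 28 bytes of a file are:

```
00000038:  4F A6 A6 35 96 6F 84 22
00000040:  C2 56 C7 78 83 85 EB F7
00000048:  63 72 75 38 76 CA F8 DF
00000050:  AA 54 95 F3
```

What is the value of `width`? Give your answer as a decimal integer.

`width` follows `reserved` (8 B), `crc` (8 B), `timestamp` (8 B), so it starts at offset 8 + 8 + 8 = 24 and occupies 4 bytes.
Bytes at offsets 24..27: AA 54 95 F3.
Big-endian stores the most-significant byte at the lowest address.
The bytes are already most-significant first: 0xAA5495F3.
0xAA5495F3 = 2857670131.

2857670131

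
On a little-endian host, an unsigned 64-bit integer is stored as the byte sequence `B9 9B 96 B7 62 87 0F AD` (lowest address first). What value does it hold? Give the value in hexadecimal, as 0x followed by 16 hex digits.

0xAD0F8762B7969BB9

Little-endian: lowest address holds the least-significant byte.
Reassemble most-significant byte first: AD 0F 87 62 B7 96 9B B9 → 0xAD0F8762B7969BB9.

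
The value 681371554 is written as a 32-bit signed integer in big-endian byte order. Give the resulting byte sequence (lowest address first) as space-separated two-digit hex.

681371554 in hexadecimal, padded to 32 bits, is 0x289CE7A2.
Split into bytes (most-significant first): 28 9C E7 A2.
In big-endian order the high byte comes first in memory.
So the memory order matches the most-significant-first order: 28 9C E7 A2.

28 9C E7 A2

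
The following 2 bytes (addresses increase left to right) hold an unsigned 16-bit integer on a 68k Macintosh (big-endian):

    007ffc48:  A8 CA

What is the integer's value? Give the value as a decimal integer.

Big-endian: lowest address holds the most-significant byte.
The bytes are already most-significant first: 0xA8CA.
0xA8CA = 43210.

43210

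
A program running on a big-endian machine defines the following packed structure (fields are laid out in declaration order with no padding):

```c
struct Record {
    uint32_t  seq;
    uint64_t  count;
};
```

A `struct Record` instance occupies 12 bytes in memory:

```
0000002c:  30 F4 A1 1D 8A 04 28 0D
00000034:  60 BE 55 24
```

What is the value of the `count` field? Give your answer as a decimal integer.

`count` follows `seq` (4 bytes), so it starts at byte offset 4 and occupies 8 bytes.
Bytes at offsets 4..11: 8A 04 28 0D 60 BE 55 24.
In big-endian order the high byte comes first in memory.
The bytes are already most-significant first: 0x8A04280D60BE5524.
0x8A04280D60BE5524 = 9945117915063670052.

9945117915063670052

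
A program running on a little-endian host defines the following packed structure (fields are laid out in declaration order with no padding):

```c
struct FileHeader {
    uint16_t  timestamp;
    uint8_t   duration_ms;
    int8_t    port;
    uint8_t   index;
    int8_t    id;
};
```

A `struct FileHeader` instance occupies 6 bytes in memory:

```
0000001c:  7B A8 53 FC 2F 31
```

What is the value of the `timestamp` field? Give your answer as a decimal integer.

43131

`timestamp` is the first field, at byte offset 0, occupying 2 bytes.
Bytes at offsets 0..1: 7B A8.
Little-endian stores the least-significant byte at the lowest address.
Reassemble most-significant byte first: A8 7B → 0xA87B.
0xA87B = 43131.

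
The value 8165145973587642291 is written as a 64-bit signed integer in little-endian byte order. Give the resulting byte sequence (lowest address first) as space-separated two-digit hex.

B3 07 E7 8E 00 6D 50 71

8165145973587642291 in hexadecimal, padded to 64 bits, is 0x71506D008EE707B3.
Split into bytes (most-significant first): 71 50 6D 00 8E E7 07 B3.
In little-endian order the low byte comes first in memory.
So at ascending addresses the bytes are B3 07 E7 8E 00 6D 50 71.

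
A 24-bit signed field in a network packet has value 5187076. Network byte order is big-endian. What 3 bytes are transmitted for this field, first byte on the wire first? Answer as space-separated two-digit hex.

5187076 in hexadecimal, padded to 24 bits, is 0x4F2604.
Split into bytes (most-significant first): 4F 26 04.
Big-endian stores the most-significant byte at the lowest address.
So the memory order matches the most-significant-first order: 4F 26 04.

4F 26 04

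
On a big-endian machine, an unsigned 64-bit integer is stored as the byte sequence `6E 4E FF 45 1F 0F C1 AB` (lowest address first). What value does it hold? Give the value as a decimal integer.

Big-endian: lowest address holds the most-significant byte.
The bytes are already most-significant first: 0x6E4EFF451F0FC1AB.
0x6E4EFF451F0FC1AB = 7948571064694456747.

7948571064694456747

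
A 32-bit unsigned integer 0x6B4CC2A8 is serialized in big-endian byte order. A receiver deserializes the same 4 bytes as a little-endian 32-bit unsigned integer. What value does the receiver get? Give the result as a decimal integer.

2831305835

Stored big-endian, the bytes at ascending addresses are 6B 4C C2 A8.
Read back as little-endian, the first byte is least significant, giving 0xA8C24C6B.
0xA8C24C6B = 2831305835.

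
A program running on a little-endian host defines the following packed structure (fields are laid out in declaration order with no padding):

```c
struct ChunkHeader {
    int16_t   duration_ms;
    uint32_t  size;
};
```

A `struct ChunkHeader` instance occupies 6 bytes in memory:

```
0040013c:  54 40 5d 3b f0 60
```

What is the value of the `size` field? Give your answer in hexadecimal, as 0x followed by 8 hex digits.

`size` follows `duration_ms` (2 bytes), so it starts at byte offset 2 and occupies 4 bytes.
Bytes at offsets 2..5: 5D 3B F0 60.
Little-endian stores the least-significant byte at the lowest address.
Reassemble most-significant byte first: 60 F0 3B 5D → 0x60F03B5D.

0x60F03B5D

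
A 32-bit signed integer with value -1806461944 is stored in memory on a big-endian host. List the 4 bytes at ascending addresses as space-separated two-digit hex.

94 53 94 08

Two's complement of -1806461944 in 32 bits: 1806461944 = 0x6BAC6BF8; invert → 0x94539407; add 1 → 0x94539408.
Split into bytes (most-significant first): 94 53 94 08.
In big-endian order the high byte comes first in memory.
So the memory order matches the most-significant-first order: 94 53 94 08.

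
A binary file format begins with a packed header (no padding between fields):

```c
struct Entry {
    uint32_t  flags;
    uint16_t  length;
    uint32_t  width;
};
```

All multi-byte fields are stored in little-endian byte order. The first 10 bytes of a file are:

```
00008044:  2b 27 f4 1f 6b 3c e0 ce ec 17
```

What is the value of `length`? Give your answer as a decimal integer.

`length` follows `flags` (4 bytes), so it starts at byte offset 4 and occupies 2 bytes.
Bytes at offsets 4..5: 6B 3C.
Little-endian: lowest address holds the least-significant byte.
Reassemble most-significant byte first: 3C 6B → 0x3C6B.
0x3C6B = 15467.

15467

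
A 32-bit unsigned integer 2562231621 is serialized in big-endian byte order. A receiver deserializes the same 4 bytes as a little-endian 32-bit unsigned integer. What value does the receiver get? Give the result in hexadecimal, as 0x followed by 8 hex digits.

2562231621 in 32-bit hexadecimal is 0x98B88D45.
Stored big-endian, the bytes at ascending addresses are 98 B8 8D 45.
Read back as little-endian, the first byte is least significant, giving 0x458DB898.

0x458DB898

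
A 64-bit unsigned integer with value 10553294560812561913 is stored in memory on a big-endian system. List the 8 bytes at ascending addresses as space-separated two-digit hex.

10553294560812561913 in hexadecimal, padded to 64 bits, is 0x9274D57D434B75F9.
Split into bytes (most-significant first): 92 74 D5 7D 43 4B 75 F9.
In big-endian order the high byte comes first in memory.
So the memory order matches the most-significant-first order: 92 74 D5 7D 43 4B 75 F9.

92 74 D5 7D 43 4B 75 F9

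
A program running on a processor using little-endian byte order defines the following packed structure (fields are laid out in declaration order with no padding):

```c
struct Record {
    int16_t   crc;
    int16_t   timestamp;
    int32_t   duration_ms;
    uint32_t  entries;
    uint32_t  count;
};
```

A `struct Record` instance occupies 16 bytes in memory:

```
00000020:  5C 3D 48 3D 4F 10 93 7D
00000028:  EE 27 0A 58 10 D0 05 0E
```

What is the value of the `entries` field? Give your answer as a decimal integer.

1477060590

`entries` follows `crc` (2 B), `timestamp` (2 B), `duration_ms` (4 B), so it starts at offset 2 + 2 + 4 = 8 and occupies 4 bytes.
Bytes at offsets 8..11: EE 27 0A 58.
Little-endian: lowest address holds the least-significant byte.
Reassemble most-significant byte first: 58 0A 27 EE → 0x580A27EE.
0x580A27EE = 1477060590.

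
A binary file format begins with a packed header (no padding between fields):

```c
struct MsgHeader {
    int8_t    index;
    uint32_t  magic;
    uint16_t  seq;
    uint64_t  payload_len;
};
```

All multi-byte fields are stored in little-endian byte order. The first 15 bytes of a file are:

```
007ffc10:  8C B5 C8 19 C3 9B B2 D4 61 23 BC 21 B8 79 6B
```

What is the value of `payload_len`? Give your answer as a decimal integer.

7744423489270145492

`payload_len` follows `index` (1 B), `magic` (4 B), `seq` (2 B), so it starts at offset 1 + 4 + 2 = 7 and occupies 8 bytes.
Bytes at offsets 7..14: D4 61 23 BC 21 B8 79 6B.
Little-endian stores the least-significant byte at the lowest address.
Reassemble most-significant byte first: 6B 79 B8 21 BC 23 61 D4 → 0x6B79B821BC2361D4.
0x6B79B821BC2361D4 = 7744423489270145492.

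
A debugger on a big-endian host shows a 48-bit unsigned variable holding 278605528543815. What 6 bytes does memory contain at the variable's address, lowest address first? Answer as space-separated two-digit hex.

FD 63 E7 8F B2 47

278605528543815 in hexadecimal, padded to 48 bits, is 0xFD63E78FB247.
Split into bytes (most-significant first): FD 63 E7 8F B2 47.
Big-endian stores the most-significant byte at the lowest address.
So the memory order matches the most-significant-first order: FD 63 E7 8F B2 47.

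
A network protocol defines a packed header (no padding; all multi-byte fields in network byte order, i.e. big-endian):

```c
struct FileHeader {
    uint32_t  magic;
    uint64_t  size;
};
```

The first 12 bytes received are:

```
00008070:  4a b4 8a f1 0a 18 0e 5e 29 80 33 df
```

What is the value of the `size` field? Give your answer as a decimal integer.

727347137406317535

`size` follows `magic` (4 bytes), so it starts at byte offset 4 and occupies 8 bytes.
Bytes at offsets 4..11: 0A 18 0E 5E 29 80 33 DF.
In big-endian order the high byte comes first in memory.
The bytes are already most-significant first: 0x0A180E5E298033DF.
0x0A180E5E298033DF = 727347137406317535.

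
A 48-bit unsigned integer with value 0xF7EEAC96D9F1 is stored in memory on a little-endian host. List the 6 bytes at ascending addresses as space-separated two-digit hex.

Split into bytes (most-significant first): F7 EE AC 96 D9 F1.
Little-endian stores the least-significant byte at the lowest address.
So at ascending addresses the bytes are F1 D9 96 AC EE F7.

F1 D9 96 AC EE F7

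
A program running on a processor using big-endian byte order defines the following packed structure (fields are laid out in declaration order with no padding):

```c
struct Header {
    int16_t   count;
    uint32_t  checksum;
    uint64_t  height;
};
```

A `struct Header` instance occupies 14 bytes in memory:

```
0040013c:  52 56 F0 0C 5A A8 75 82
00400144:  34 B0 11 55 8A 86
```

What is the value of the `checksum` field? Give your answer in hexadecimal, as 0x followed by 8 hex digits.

`checksum` follows `count` (2 bytes), so it starts at byte offset 2 and occupies 4 bytes.
Bytes at offsets 2..5: F0 0C 5A A8.
Big-endian: lowest address holds the most-significant byte.
The bytes are already most-significant first: 0xF00C5AA8.

0xF00C5AA8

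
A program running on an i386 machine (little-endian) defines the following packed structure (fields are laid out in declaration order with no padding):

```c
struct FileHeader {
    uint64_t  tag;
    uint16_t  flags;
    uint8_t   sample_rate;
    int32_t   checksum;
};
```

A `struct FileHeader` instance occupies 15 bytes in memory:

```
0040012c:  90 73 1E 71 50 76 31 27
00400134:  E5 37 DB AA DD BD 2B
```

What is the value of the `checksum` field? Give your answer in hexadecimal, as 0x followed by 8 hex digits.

`checksum` follows `tag` (8 B), `flags` (2 B), `sample_rate` (1 B), so it starts at offset 8 + 2 + 1 = 11 and occupies 4 bytes.
Bytes at offsets 11..14: AA DD BD 2B.
Little-endian: lowest address holds the least-significant byte.
Reassemble most-significant byte first: 2B BD DD AA → 0x2BBDDDAA.

0x2BBDDDAA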